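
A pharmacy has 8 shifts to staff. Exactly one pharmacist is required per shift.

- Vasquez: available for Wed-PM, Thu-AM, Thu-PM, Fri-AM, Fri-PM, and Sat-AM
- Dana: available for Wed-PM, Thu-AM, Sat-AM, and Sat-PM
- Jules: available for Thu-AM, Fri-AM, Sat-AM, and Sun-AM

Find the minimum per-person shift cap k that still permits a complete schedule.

With 3 pharmacists and 8 worker-slots to fill, someone must work at least ⌈8/3⌉ = 3 shifts, so k ≥ 3.
k = 3 works: Wed-PM→Vasquez, Thu-AM→Dana, Thu-PM→Vasquez, Fri-AM→Jules, Fri-PM→Vasquez, Sat-AM→Dana, Sat-PM→Dana, Sun-AM→Jules.
Loads: Vasquez 3, Dana 3, Jules 2 — all ≤ 3.

3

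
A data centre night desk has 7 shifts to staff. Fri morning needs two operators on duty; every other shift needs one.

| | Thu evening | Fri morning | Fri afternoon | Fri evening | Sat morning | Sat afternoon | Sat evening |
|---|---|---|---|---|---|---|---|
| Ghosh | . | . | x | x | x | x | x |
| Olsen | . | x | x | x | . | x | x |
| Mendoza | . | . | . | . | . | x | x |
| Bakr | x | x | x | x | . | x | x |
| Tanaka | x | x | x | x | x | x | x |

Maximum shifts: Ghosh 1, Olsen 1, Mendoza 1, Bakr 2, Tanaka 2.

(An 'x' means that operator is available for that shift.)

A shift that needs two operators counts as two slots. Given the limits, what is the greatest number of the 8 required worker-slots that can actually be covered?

7

Total capacity across all operators is 1+1+1+2+2 = 7, and 8 slots are needed, so at most 7 can be filled.
An assignment achieving 7: Thu evening→Bakr, Fri morning→Olsen+Bakr, Fri afternoon→Tanaka, Fri evening→Tanaka, Sat morning→Ghosh, Sat afternoon→Mendoza.
Loads: Ghosh 1/1, Olsen 1/1, Mendoza 1/1, Bakr 2/2, Tanaka 2/2.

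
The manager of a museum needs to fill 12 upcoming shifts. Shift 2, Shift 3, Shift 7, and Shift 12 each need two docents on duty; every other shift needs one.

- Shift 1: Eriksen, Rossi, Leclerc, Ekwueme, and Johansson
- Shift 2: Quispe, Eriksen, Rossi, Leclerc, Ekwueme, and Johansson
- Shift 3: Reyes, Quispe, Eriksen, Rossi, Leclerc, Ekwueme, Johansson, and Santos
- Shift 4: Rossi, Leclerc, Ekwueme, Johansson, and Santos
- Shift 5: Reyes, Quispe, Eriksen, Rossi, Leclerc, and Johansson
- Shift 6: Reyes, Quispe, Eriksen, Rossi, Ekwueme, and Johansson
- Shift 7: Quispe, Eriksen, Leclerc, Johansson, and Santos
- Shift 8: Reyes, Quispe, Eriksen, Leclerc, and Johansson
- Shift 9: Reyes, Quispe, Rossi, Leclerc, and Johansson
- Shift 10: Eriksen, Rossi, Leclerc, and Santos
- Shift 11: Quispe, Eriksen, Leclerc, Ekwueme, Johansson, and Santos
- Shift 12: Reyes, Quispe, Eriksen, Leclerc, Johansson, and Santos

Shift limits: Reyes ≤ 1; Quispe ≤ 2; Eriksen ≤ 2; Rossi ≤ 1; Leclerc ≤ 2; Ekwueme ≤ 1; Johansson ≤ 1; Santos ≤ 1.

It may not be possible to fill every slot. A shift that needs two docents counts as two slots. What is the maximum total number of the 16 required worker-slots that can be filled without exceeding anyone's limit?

11

Total capacity across all docents is 1+2+2+1+2+1+1+1 = 11, and 16 slots are needed, so at most 11 can be filled.
An assignment achieving 11: Shift 1→Eriksen, Shift 2→Leclerc+Ekwueme, Shift 4→Rossi, Shift 5→Johansson, Shift 7→Quispe+Leclerc, Shift 8→Reyes, Shift 9→Quispe, Shift 10→Eriksen, Shift 11→Santos.
Loads: Reyes 1/1, Quispe 2/2, Eriksen 2/2, Rossi 1/1, Leclerc 2/2, Ekwueme 1/1, Johansson 1/1, Santos 1/1.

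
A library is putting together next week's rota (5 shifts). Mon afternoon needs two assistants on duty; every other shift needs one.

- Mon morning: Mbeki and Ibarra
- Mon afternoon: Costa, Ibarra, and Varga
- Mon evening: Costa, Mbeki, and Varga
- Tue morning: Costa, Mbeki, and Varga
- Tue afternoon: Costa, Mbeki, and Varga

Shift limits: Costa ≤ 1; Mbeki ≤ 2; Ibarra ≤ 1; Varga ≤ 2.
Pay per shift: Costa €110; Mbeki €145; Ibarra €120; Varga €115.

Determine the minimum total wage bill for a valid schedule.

Picking the cheapest available assistant for each shift independently would cost €675, but that ignores the shift limits.
An optimal schedule: Mon morning→Mbeki, Mon afternoon→Costa+Ibarra, Mon evening→Mbeki, Tue morning→Varga, Tue afternoon→Varga.
Total: 145 + 110 + 120 + 145 + 115 + 115 = €750.

€750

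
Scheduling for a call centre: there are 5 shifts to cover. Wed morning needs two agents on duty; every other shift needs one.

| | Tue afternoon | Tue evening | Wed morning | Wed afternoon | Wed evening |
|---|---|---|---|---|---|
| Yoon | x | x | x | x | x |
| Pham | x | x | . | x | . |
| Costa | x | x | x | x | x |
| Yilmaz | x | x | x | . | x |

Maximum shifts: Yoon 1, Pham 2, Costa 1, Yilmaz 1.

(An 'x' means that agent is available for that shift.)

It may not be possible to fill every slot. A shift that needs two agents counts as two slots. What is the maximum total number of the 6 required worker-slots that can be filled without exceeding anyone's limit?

Total capacity across all agents is 1+2+1+1 = 5, and 6 slots are needed, so at most 5 can be filled.
An assignment achieving 5: Tue afternoon→Pham, Wed morning→Yoon+Costa, Wed afternoon→Pham, Wed evening→Yilmaz.
Loads: Yoon 1/1, Pham 2/2, Costa 1/1, Yilmaz 1/1.

5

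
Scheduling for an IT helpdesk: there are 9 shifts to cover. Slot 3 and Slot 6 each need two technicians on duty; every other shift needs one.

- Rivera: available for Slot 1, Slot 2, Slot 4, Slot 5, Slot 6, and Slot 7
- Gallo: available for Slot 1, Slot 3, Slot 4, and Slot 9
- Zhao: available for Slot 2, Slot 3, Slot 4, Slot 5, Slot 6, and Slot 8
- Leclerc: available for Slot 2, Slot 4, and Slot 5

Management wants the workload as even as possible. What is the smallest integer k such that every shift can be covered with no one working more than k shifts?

3

With 4 technicians and 11 worker-slots to fill, someone must work at least ⌈11/4⌉ = 3 shifts, so k ≥ 3.
k = 3 works: Slot 1→Rivera, Slot 2→Leclerc, Slot 3→Gallo+Zhao, Slot 4→Gallo, Slot 5→Leclerc, Slot 6→Rivera+Zhao, Slot 7→Rivera, Slot 8→Zhao, Slot 9→Gallo.
Loads: Rivera 3, Gallo 3, Zhao 3, Leclerc 2 — all ≤ 3.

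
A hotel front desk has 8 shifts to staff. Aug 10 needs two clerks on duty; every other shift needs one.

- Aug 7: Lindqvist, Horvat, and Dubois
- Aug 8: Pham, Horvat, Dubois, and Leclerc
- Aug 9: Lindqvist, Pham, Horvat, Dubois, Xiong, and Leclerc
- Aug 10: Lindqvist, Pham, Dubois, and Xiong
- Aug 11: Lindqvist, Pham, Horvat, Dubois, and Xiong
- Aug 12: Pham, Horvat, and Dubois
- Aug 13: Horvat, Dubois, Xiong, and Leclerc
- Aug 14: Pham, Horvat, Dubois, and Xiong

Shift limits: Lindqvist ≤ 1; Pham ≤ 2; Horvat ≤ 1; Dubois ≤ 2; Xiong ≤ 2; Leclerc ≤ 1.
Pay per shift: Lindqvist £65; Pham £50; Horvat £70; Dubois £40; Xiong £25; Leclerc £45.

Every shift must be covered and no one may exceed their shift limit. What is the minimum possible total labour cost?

Picking the cheapest available clerk for each shift independently would cost £285, but that ignores the shift limits.
An optimal schedule: Aug 7→Lindqvist, Aug 8→Pham, Aug 9→Leclerc, Aug 10→Dubois+Xiong, Aug 11→Xiong, Aug 12→Pham, Aug 13→Horvat, Aug 14→Dubois.
Total: 65 + 50 + 45 + 40 + 25 + 25 + 50 + 70 + 40 = £410.

£410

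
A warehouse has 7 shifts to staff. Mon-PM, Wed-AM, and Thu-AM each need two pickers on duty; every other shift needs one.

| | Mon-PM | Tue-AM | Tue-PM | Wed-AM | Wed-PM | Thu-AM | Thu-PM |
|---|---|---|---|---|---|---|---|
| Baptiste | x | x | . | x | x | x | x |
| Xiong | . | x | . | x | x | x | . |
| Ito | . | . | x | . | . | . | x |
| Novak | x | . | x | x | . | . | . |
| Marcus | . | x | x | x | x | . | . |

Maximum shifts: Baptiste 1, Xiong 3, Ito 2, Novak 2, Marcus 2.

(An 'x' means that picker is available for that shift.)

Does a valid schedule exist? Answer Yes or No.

Total capacity is 10 and 10 slots are needed, so capacity alone doesn't rule it out.
Shifts {Mon-PM, Thu-AM} need 4 worker-slots in total, but the pickers available for any of those shifts (Baptiste, Xiong, and Novak) can supply at most 3 among them. So no valid schedule exists.

No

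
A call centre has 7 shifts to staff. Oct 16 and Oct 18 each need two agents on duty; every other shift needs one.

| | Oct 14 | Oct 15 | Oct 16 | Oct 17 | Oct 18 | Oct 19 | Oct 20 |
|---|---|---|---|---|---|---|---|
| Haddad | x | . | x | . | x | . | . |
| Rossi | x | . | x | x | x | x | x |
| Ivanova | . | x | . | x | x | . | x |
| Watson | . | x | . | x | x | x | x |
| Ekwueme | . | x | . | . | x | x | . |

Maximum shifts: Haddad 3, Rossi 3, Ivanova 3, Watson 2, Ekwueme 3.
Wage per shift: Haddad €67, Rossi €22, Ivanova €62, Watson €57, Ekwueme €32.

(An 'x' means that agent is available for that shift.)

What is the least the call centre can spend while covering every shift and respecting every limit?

€343

Oct 16 can only be covered by Haddad and Rossi, so that assignment is forced.
Picking the cheapest available agent for each shift independently would cost €263, but that ignores the shift limits.
An optimal schedule: Oct 14→Rossi, Oct 15→Ekwueme, Oct 16→Rossi+Haddad, Oct 17→Rossi, Oct 18→Ekwueme+Watson, Oct 19→Ekwueme, Oct 20→Watson.
Total: 22 + 32 + 22 + 67 + 22 + 32 + 57 + 32 + 57 = €343.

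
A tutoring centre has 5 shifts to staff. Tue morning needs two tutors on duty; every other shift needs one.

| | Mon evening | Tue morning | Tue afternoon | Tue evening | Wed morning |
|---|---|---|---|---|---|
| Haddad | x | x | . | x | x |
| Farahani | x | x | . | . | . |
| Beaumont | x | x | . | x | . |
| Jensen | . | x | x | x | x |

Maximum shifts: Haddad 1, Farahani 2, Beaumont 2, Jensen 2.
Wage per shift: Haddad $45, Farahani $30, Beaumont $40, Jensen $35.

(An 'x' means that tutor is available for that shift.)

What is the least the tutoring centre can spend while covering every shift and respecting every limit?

$210

Tue afternoon can only be covered by Jensen, so that assignment is forced.
Picking the cheapest available tutor for each shift independently would cost $200, but that ignores the shift limits.
An optimal schedule: Mon evening→Farahani, Tue morning→Farahani+Beaumont, Tue afternoon→Jensen, Tue evening→Beaumont, Wed morning→Jensen.
Total: 30 + 30 + 40 + 35 + 40 + 35 = $210.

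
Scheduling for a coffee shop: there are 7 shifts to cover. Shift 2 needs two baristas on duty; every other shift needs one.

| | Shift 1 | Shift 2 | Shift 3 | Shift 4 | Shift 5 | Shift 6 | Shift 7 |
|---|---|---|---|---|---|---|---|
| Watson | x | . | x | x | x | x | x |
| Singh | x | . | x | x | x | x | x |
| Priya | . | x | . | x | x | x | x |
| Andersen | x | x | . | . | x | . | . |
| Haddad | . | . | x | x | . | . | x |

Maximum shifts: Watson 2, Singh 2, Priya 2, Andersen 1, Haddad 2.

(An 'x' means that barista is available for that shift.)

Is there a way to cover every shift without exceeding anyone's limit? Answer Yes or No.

Shift 2 can only be covered by Priya and Andersen, so that assignment is forced.
One valid schedule: Shift 1→Watson, Shift 2→Priya+Andersen, Shift 3→Watson, Shift 4→Singh, Shift 5→Priya, Shift 6→Singh, Shift 7→Haddad.
Loads: Watson 2/2, Singh 2/2, Priya 2/2, Andersen 1/1, Haddad 1/2 — all within limits.

Yes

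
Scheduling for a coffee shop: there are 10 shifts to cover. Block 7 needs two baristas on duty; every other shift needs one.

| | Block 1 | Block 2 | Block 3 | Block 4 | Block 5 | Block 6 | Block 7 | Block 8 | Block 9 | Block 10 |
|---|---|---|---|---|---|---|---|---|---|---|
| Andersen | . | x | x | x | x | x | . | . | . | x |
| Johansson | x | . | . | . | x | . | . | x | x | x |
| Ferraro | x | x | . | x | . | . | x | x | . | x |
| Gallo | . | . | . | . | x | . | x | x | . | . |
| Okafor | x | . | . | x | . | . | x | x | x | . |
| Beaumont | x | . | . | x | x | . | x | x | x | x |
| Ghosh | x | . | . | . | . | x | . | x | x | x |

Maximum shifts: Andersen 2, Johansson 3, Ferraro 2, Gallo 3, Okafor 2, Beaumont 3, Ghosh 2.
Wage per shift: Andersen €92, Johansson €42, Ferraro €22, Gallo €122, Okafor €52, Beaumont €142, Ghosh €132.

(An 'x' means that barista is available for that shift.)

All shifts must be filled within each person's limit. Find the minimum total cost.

€702

Block 3 can only be covered by Andersen, so that assignment is forced.
Picking the cheapest available barista for each shift independently would cost €452, but that ignores the shift limits.
An optimal schedule: Block 1→Okafor, Block 2→Ferraro, Block 3→Andersen, Block 4→Ferraro, Block 5→Johansson, Block 6→Andersen, Block 7→Okafor+Gallo, Block 8→Gallo, Block 9→Johansson, Block 10→Johansson.
Total: 52 + 22 + 92 + 22 + 42 + 92 + 52 + 122 + 122 + 42 + 42 = €702.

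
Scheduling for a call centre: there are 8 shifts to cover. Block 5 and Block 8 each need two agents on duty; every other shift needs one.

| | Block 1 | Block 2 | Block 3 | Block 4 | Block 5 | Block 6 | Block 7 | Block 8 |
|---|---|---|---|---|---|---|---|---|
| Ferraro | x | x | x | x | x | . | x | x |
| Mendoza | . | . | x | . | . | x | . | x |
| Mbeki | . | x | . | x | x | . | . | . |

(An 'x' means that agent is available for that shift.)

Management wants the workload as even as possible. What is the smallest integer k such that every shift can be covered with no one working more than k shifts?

With 3 agents and 10 worker-slots to fill, someone must work at least ⌈10/3⌉ = 4 shifts, so k ≥ 4.
k = 4 works: Block 1→Ferraro, Block 2→Mbeki, Block 3→Mendoza, Block 4→Mbeki, Block 5→Ferraro+Mbeki, Block 6→Mendoza, Block 7→Ferraro, Block 8→Ferraro+Mendoza.
Loads: Ferraro 4, Mendoza 3, Mbeki 3 — all ≤ 4.

4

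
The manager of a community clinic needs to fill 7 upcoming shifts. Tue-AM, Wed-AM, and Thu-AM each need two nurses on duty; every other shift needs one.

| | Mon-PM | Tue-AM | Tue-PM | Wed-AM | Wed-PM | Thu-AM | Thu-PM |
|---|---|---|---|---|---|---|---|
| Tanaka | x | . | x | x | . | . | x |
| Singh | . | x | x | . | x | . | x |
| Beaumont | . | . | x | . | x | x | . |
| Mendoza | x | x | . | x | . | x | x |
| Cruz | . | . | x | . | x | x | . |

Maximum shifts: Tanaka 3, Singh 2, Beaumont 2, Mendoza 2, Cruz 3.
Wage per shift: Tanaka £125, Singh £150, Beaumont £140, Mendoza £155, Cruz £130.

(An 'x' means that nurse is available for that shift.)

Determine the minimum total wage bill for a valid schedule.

Tue-AM can only be covered by Singh and Mendoza, so that assignment is forced.
Wed-AM can only be covered by Tanaka and Mendoza, so that assignment is forced.
Picking the cheapest available nurse for each shift independently would cost £1360, but that ignores the shift limits.
An optimal schedule: Mon-PM→Tanaka, Tue-AM→Singh+Mendoza, Tue-PM→Cruz, Wed-AM→Tanaka+Mendoza, Wed-PM→Cruz, Thu-AM→Cruz+Beaumont, Thu-PM→Tanaka.
Total: 125 + 150 + 155 + 130 + 125 + 155 + 130 + 130 + 140 + 125 = £1365.

£1365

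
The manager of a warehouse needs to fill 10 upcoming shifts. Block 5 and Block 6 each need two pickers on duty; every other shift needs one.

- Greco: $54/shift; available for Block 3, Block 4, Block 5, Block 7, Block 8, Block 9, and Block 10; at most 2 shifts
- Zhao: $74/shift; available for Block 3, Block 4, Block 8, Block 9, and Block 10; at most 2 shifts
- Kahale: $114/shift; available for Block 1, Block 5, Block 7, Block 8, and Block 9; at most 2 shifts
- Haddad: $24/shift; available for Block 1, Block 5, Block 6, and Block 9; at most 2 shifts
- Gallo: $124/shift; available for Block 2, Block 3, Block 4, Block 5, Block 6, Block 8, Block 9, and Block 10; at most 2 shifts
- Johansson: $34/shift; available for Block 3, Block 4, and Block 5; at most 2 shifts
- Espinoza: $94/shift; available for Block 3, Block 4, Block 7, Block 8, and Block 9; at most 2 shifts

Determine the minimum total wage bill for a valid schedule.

$808

Block 2 can only be covered by Gallo, so that assignment is forced.
Block 6 can only be covered by Haddad and Gallo, so that assignment is forced.
Picking the cheapest available picker for each shift independently would cost $608, but that ignores the shift limits.
An optimal schedule: Block 1→Haddad, Block 2→Gallo, Block 3→Johansson, Block 4→Zhao, Block 5→Johansson+Greco, Block 6→Haddad+Gallo, Block 7→Greco, Block 8→Espinoza, Block 9→Espinoza, Block 10→Zhao.
Total: 24 + 124 + 34 + 74 + 34 + 54 + 24 + 124 + 54 + 94 + 94 + 74 = $808.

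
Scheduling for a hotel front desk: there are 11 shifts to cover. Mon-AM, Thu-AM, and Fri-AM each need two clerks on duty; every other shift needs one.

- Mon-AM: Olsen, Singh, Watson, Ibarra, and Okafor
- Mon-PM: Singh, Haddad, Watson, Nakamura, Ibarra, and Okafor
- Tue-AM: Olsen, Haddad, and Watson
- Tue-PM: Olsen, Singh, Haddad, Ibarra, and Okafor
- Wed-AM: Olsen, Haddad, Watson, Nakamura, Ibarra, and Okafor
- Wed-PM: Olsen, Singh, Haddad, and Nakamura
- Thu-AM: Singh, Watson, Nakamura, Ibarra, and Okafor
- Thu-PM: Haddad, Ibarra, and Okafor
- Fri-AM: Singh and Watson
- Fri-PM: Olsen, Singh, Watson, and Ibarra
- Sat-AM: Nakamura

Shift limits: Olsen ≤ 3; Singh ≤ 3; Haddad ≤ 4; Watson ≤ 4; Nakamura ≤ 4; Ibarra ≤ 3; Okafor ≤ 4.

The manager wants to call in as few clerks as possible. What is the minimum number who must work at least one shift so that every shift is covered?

14 slots to fill and no one can take more than 4, so at least ⌈14/4⌉ = 4 clerks are needed.
Singh, Haddad, Watson, and Nakamura alone can cover everything: Mon-AM→Singh+Watson, Mon-PM→Nakamura, Tue-AM→Haddad, Tue-PM→Singh, Wed-AM→Haddad, Wed-PM→Haddad, Thu-AM→Watson+Nakamura, Thu-PM→Haddad, Fri-AM→Singh+Watson, Fri-PM→Watson, Sat-AM→Nakamura.

4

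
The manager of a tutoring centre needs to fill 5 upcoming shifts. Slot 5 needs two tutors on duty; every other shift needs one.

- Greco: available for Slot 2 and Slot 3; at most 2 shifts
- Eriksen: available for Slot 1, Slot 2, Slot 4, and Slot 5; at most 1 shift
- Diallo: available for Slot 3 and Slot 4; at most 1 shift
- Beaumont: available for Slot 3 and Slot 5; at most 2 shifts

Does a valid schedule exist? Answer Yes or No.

Total capacity is 6 and 6 slots are needed, so capacity alone doesn't rule it out.
Shifts {Slot 1, Slot 5} need 3 worker-slots in total, but the tutors available for any of those shifts (Eriksen and Beaumont) can supply at most 2 among them. So no valid schedule exists.

No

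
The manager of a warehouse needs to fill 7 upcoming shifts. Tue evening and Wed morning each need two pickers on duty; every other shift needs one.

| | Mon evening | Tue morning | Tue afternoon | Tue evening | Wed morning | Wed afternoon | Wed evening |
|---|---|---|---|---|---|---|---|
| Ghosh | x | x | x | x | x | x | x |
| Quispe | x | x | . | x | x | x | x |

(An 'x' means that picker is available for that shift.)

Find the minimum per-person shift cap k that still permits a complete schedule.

With 2 pickers and 9 worker-slots to fill, someone must work at least ⌈9/2⌉ = 5 shifts, so k ≥ 5.
k = 5 works: Mon evening→Ghosh, Tue morning→Ghosh, Tue afternoon→Ghosh, Tue evening→Ghosh+Quispe, Wed morning→Ghosh+Quispe, Wed afternoon→Quispe, Wed evening→Quispe.
Loads: Ghosh 5, Quispe 4 — all ≤ 5.

5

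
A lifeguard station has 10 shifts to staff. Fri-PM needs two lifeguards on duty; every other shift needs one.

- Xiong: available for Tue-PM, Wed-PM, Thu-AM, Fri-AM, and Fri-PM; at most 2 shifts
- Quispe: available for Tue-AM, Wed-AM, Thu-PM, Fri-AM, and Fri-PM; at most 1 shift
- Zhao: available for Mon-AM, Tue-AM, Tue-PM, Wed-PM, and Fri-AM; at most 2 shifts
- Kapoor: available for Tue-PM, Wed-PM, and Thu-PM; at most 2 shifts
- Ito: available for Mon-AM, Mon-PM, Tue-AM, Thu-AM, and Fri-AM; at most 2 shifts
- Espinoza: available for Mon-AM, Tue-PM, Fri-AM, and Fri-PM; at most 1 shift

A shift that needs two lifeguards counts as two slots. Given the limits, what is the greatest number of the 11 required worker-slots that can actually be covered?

10

Total capacity across all lifeguards is 2+1+2+2+2+1 = 10, and 11 slots are needed, so at most 10 can be filled.
An assignment achieving 10: Mon-AM→Zhao, Mon-PM→Ito, Tue-AM→Zhao, Tue-PM→Kapoor, Wed-AM→Quispe, Wed-PM→Xiong, Thu-AM→Xiong, Thu-PM→Kapoor, Fri-AM→Ito, Fri-PM→Espinoza.
Loads: Xiong 2/2, Quispe 1/1, Zhao 2/2, Kapoor 2/2, Ito 2/2, Espinoza 1/1.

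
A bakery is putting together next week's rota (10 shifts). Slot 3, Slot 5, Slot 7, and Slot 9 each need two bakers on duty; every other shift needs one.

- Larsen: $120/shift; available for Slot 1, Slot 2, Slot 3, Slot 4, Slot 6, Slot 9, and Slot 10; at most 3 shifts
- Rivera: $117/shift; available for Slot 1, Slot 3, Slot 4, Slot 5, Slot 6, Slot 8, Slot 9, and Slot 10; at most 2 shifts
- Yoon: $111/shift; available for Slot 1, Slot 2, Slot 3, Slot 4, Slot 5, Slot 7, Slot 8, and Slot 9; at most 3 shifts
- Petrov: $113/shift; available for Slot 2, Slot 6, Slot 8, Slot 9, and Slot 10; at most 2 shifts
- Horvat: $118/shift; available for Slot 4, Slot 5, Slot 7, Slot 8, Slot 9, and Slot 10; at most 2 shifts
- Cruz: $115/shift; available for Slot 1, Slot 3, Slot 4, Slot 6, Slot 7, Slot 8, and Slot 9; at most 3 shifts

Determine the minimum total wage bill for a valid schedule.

Picking the cheapest available baker for each shift independently would cost $1574, but that ignores the shift limits.
An optimal schedule: Slot 1→Cruz, Slot 2→Yoon, Slot 3→Rivera+Larsen, Slot 4→Cruz, Slot 5→Yoon+Rivera, Slot 6→Petrov, Slot 7→Yoon+Cruz, Slot 8→Horvat, Slot 9→Horvat+Larsen, Slot 10→Petrov.
Total: 115 + 111 + 117 + 120 + 115 + 111 + 117 + 113 + 111 + 115 + 118 + 118 + 120 + 113 = $1614.

$1614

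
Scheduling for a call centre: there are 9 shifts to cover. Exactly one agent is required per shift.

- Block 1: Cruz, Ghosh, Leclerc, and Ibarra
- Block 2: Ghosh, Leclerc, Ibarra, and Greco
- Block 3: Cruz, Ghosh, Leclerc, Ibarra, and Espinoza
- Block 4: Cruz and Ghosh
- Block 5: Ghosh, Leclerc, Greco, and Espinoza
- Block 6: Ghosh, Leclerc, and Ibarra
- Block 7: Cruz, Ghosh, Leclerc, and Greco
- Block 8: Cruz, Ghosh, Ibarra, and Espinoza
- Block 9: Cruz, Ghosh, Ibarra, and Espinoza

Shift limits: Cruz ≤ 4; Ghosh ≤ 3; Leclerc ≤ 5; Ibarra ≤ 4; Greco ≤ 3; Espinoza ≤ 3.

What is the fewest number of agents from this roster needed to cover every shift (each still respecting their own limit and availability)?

9 slots to fill and no one can take more than 5, so at least ⌈9/5⌉ = 2 agents are needed.
Cruz and Leclerc alone can cover everything: Block 1→Cruz, Block 2→Leclerc, Block 3→Leclerc, Block 4→Cruz, Block 5→Leclerc, Block 6→Leclerc, Block 7→Leclerc, Block 8→Cruz, Block 9→Cruz.

2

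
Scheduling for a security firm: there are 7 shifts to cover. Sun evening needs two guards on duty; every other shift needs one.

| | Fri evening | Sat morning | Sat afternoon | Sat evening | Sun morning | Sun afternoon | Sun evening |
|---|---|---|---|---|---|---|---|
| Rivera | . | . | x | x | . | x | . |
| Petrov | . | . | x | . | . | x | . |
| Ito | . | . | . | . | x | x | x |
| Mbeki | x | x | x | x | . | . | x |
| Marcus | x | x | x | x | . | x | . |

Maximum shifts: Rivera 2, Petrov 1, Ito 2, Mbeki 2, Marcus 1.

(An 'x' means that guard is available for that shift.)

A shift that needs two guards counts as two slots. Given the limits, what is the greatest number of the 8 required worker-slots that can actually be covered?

Total capacity across all guards is 2+1+2+2+1 = 8, and 8 slots are needed, so at most 8 can be filled.
An assignment achieving 8: Fri evening→Mbeki, Sat morning→Marcus, Sat afternoon→Rivera, Sat evening→Rivera, Sun morning→Ito, Sun afternoon→Petrov, Sun evening→Ito+Mbeki.
Loads: Rivera 2/2, Petrov 1/1, Ito 2/2, Mbeki 2/2, Marcus 1/1.

8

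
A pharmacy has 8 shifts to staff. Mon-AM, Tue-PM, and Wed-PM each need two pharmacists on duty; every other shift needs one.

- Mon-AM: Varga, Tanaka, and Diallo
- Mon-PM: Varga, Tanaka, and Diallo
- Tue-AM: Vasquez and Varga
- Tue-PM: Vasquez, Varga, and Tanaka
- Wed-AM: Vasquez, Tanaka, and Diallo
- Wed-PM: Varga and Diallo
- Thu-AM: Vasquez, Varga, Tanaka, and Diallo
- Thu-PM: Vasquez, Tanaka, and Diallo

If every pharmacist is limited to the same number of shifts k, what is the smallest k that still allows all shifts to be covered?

3

With 4 pharmacists and 11 worker-slots to fill, someone must work at least ⌈11/4⌉ = 3 shifts, so k ≥ 3.
k = 3 works: Mon-AM→Varga+Tanaka, Mon-PM→Varga, Tue-AM→Vasquez, Tue-PM→Vasquez+Tanaka, Wed-AM→Vasquez, Wed-PM→Varga+Diallo, Thu-AM→Diallo, Thu-PM→Tanaka.
Loads: Vasquez 3, Varga 3, Tanaka 3, Diallo 2 — all ≤ 3.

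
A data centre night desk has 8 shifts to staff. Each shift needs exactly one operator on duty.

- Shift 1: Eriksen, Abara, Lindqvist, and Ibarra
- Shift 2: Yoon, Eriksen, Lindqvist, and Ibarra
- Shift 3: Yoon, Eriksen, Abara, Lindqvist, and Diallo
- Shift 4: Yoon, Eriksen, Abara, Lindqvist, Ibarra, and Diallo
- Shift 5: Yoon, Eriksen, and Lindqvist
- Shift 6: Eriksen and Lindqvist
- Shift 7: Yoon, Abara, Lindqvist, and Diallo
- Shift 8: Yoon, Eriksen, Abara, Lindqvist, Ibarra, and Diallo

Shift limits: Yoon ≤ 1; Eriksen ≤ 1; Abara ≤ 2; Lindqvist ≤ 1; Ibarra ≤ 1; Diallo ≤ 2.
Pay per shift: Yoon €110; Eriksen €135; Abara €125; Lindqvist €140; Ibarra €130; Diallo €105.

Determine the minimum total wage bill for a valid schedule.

Picking the cheapest available operator for each shift independently would cost €900, but that ignores the shift limits.
An optimal schedule: Shift 1→Abara, Shift 2→Lindqvist, Shift 3→Diallo, Shift 4→Ibarra, Shift 5→Yoon, Shift 6→Eriksen, Shift 7→Abara, Shift 8→Diallo.
Total: 125 + 140 + 105 + 130 + 110 + 135 + 125 + 105 = €975.

€975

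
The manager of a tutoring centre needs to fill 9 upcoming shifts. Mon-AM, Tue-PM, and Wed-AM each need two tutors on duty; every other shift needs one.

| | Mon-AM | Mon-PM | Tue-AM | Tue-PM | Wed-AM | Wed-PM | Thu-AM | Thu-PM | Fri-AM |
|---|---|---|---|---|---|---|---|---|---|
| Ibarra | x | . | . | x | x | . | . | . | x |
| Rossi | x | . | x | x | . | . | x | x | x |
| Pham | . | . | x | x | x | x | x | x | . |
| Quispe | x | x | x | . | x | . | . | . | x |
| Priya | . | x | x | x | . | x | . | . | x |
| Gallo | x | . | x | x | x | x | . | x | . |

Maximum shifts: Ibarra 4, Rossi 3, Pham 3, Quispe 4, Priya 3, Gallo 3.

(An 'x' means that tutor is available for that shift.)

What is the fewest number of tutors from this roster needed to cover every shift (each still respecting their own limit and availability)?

12 slots to fill and no one can take more than 4, so at least ⌈12/4⌉ = 3 tutors are needed.
Any 3 tutors together have capacity at most 4+4+3 = 11 < 12 slots, so 3 can never suffice.
Ibarra, Rossi, Pham, and Quispe alone can cover everything: Mon-AM→Ibarra+Rossi, Mon-PM→Quispe, Tue-AM→Pham, Tue-PM→Ibarra+Pham, Wed-AM→Ibarra+Quispe, Wed-PM→Pham, Thu-AM→Rossi, Thu-PM→Rossi, Fri-AM→Ibarra.

4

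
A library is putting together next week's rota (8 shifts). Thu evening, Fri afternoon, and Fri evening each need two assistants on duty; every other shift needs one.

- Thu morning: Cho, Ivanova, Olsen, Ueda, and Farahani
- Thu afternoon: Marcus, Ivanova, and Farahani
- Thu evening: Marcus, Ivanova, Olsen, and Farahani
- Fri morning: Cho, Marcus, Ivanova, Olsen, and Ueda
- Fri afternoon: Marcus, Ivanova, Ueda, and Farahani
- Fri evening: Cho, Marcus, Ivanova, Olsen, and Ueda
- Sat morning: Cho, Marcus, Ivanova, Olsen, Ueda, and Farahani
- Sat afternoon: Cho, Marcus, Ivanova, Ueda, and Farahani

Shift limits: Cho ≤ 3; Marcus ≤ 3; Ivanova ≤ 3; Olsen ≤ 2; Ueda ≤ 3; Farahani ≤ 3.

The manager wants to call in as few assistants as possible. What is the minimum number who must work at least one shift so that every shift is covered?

4

11 slots to fill and no one can take more than 3, so at least ⌈11/3⌉ = 4 assistants are needed.
Cho, Marcus, Ivanova, and Olsen alone can cover everything: Thu morning→Cho, Thu afternoon→Marcus, Thu evening→Marcus+Ivanova, Fri morning→Cho, Fri afternoon→Marcus+Ivanova, Fri evening→Ivanova+Olsen, Sat morning→Olsen, Sat afternoon→Cho.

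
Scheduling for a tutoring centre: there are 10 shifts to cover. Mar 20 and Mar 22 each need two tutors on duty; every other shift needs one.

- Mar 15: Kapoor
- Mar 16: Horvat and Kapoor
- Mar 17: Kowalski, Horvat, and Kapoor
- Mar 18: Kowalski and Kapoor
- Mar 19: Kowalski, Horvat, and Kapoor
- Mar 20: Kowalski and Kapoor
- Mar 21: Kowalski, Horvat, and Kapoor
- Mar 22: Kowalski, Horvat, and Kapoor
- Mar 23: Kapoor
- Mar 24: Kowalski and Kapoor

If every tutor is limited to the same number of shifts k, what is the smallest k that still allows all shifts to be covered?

4

With 3 tutors and 12 worker-slots to fill, someone must work at least ⌈12/3⌉ = 4 shifts, so k ≥ 4.
k = 4 works: Mar 15→Kapoor, Mar 16→Horvat, Mar 17→Kowalski, Mar 18→Kowalski, Mar 19→Horvat, Mar 20→Kowalski+Kapoor, Mar 21→Horvat, Mar 22→Horvat+Kapoor, Mar 23→Kapoor, Mar 24→Kowalski.
Loads: Kowalski 4, Horvat 4, Kapoor 4 — all ≤ 4.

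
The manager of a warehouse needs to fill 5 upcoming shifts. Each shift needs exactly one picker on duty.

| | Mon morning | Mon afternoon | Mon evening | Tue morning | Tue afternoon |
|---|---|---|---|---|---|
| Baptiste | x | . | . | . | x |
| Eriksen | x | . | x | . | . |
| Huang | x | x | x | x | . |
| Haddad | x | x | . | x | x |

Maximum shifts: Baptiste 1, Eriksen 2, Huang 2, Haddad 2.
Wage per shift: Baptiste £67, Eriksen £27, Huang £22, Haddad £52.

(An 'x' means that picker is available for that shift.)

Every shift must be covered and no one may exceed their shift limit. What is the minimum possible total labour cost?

£150

Picking the cheapest available picker for each shift independently would cost £140, but that ignores the shift limits.
An optimal schedule: Mon morning→Eriksen, Mon afternoon→Huang, Mon evening→Eriksen, Tue morning→Huang, Tue afternoon→Haddad.
Total: 27 + 22 + 27 + 22 + 52 = £150.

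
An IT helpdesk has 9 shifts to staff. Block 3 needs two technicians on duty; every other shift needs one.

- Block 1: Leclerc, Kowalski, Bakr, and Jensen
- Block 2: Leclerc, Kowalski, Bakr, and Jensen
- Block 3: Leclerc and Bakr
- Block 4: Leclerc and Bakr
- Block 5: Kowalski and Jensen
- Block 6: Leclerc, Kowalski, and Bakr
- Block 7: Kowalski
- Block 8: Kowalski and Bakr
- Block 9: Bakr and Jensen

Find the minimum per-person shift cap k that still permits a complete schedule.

3

With 4 technicians and 10 worker-slots to fill, someone must work at least ⌈10/4⌉ = 3 shifts, so k ≥ 3.
k = 3 works: Block 1→Bakr, Block 2→Jensen, Block 3→Leclerc+Bakr, Block 4→Leclerc, Block 5→Kowalski, Block 6→Leclerc, Block 7→Kowalski, Block 8→Kowalski, Block 9→Bakr.
Loads: Leclerc 3, Kowalski 3, Bakr 3, Jensen 1 — all ≤ 3.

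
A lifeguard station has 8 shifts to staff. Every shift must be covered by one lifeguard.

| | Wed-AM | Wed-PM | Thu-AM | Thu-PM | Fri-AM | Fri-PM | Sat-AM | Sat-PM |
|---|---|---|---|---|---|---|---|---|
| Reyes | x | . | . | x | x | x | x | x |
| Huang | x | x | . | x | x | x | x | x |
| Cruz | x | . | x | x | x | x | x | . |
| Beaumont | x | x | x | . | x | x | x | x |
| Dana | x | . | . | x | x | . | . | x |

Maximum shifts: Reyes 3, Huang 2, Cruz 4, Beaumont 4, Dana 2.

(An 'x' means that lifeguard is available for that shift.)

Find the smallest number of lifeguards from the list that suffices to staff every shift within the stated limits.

8 slots to fill and no one can take more than 4, so at least ⌈8/4⌉ = 2 lifeguards are needed.
Cruz and Beaumont alone can cover everything: Wed-AM→Cruz, Wed-PM→Beaumont, Thu-AM→Cruz, Thu-PM→Cruz, Fri-AM→Cruz, Fri-PM→Beaumont, Sat-AM→Beaumont, Sat-PM→Beaumont.

2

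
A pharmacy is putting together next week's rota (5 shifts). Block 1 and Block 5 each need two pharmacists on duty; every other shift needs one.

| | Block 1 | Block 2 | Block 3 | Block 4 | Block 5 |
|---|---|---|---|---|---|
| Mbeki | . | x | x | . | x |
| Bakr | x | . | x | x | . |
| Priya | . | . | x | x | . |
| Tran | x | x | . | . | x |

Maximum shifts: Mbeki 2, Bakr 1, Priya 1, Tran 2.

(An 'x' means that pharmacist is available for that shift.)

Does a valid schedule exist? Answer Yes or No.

No

Shifts {Block 1, Block 2, Block 3, Block 4, Block 5} need 7 worker-slots in total, but the pharmacists available for any of those shifts (Mbeki, Bakr, Priya, and Tran) can supply at most 6 among them. So no valid schedule exists.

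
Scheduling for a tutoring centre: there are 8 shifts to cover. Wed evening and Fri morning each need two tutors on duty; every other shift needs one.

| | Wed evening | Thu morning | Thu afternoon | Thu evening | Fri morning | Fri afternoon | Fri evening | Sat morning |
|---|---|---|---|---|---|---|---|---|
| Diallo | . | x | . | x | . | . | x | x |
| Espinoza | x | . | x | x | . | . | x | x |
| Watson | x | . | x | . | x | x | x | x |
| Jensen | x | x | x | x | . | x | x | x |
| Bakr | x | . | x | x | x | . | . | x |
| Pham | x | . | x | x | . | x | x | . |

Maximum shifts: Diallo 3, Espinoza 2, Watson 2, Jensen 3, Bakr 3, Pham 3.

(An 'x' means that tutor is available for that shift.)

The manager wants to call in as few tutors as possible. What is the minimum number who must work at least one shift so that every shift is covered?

4

10 slots to fill and no one can take more than 3, so at least ⌈10/3⌉ = 4 tutors are needed.
Diallo, Espinoza, Watson, and Bakr alone can cover everything: Wed evening→Espinoza+Bakr, Thu morning→Diallo, Thu afternoon→Espinoza, Thu evening→Diallo, Fri morning→Watson+Bakr, Fri afternoon→Watson, Fri evening→Diallo, Sat morning→Bakr.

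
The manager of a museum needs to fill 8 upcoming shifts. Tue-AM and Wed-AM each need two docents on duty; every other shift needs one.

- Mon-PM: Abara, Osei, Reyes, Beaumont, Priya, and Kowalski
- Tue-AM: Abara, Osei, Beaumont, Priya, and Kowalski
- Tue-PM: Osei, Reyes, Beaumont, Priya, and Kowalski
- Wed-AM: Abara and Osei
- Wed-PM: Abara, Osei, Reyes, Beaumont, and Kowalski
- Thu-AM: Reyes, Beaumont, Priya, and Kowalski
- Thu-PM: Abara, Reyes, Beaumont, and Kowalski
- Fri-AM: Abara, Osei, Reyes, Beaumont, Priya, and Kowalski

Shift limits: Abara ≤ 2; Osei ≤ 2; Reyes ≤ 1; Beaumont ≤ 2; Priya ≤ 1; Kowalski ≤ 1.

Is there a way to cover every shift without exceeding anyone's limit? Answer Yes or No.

No

Total capacity is 2+2+1+2+1+1 = 9 but 10 worker-slots are needed — infeasible.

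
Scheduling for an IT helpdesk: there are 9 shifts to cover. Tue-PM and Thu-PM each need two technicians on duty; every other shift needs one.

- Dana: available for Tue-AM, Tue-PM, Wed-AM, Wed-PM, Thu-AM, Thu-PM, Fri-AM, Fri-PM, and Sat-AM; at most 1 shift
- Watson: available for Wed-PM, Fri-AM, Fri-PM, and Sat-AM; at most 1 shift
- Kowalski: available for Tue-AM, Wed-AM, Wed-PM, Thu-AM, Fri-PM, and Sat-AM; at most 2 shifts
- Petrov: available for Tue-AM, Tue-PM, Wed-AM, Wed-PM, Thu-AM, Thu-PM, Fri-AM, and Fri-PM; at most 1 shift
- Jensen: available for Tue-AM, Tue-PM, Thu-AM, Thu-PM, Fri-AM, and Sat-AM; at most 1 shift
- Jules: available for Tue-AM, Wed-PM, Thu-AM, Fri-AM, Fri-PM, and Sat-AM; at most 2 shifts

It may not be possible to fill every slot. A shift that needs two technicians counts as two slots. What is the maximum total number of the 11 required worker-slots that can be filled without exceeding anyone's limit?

Total capacity across all technicians is 1+1+2+1+1+2 = 8, and 11 slots are needed, so at most 8 can be filled.
An assignment achieving 8: Tue-AM→Kowalski, Tue-PM→Dana+Petrov, Wed-AM→Kowalski, Wed-PM→Watson, Thu-AM→Jules, Thu-PM→Jensen, Fri-AM→Jules.
Loads: Dana 1/1, Watson 1/1, Kowalski 2/2, Petrov 1/1, Jensen 1/1, Jules 2/2.

8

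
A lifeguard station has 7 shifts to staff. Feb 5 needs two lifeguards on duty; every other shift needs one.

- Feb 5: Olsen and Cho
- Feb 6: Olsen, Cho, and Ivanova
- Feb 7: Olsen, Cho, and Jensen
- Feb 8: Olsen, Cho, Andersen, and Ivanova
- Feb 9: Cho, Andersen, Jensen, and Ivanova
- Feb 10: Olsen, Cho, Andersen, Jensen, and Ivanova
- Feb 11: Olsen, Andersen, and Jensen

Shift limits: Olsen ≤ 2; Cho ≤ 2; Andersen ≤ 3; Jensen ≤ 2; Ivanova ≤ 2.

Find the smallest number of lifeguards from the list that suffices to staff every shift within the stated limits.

4

8 slots to fill and no one can take more than 3, so at least ⌈8/3⌉ = 3 lifeguards are needed.
Any 3 lifeguards together have capacity at most 3+2+2 = 7 < 8 slots, so 3 can never suffice.
Olsen, Cho, Andersen, and Jensen alone can cover everything: Feb 5→Olsen+Cho, Feb 6→Olsen, Feb 7→Cho, Feb 8→Andersen, Feb 9→Andersen, Feb 10→Jensen, Feb 11→Andersen.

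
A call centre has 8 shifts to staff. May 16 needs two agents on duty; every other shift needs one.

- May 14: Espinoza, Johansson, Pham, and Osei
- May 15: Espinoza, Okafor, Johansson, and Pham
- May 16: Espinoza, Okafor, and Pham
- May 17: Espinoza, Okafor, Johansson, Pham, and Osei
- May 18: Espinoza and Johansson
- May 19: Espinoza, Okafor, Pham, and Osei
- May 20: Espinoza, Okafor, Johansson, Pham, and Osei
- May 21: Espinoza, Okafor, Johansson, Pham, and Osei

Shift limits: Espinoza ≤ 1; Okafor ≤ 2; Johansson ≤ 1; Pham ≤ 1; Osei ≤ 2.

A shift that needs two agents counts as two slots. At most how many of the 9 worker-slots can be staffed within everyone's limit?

Total capacity across all agents is 1+2+1+1+2 = 7, and 9 slots are needed, so at most 7 can be filled.
An assignment achieving 7: May 14→Johansson, May 15→Okafor, May 16→Okafor+Pham, May 17→Osei, May 18→Espinoza, May 19→Osei.
Loads: Espinoza 1/1, Okafor 2/2, Johansson 1/1, Pham 1/1, Osei 2/2.

7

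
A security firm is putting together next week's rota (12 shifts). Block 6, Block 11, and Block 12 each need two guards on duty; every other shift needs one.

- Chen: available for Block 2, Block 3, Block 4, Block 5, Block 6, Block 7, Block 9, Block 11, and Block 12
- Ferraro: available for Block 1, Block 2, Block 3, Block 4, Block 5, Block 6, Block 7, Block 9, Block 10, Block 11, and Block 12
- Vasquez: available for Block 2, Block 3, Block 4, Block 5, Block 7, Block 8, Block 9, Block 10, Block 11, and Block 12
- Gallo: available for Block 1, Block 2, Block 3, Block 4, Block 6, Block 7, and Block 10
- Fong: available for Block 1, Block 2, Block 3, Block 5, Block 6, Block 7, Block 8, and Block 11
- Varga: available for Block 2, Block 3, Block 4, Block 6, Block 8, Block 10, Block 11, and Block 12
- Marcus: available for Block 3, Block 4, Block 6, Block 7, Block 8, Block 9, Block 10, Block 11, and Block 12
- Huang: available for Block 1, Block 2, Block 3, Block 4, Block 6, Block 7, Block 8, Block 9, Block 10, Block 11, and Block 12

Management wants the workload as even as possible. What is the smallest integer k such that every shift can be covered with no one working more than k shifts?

With 8 guards and 15 worker-slots to fill, someone must work at least ⌈15/8⌉ = 2 shifts, so k ≥ 2.
k = 2 works: Block 1→Ferraro, Block 2→Vasquez, Block 3→Fong, Block 4→Gallo, Block 5→Chen, Block 6→Fong+Varga, Block 7→Gallo, Block 8→Vasquez, Block 9→Chen, Block 10→Ferraro, Block 11→Marcus+Huang, Block 12→Varga+Marcus.
Loads: Chen 2, Ferraro 2, Vasquez 2, Gallo 2, Fong 2, Varga 2, Marcus 2, Huang 1 — all ≤ 2.

2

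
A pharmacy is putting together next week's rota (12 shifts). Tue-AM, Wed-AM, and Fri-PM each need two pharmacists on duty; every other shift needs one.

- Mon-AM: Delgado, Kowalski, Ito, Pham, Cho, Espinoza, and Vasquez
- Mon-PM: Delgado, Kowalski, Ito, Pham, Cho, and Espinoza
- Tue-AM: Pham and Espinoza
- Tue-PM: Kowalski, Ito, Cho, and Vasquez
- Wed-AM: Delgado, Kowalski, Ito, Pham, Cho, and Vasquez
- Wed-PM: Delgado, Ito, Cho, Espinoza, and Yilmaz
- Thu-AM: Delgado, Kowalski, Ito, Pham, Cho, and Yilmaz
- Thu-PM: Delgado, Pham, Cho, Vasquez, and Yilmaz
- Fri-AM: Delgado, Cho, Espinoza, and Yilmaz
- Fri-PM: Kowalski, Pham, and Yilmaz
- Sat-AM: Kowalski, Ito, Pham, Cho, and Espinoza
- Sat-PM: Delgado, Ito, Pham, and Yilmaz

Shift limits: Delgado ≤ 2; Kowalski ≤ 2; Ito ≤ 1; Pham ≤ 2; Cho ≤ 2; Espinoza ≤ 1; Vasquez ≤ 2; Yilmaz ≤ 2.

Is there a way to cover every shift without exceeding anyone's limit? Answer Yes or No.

Total capacity is 2+2+1+2+2+1+2+2 = 14 but 15 worker-slots are needed — infeasible.

No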